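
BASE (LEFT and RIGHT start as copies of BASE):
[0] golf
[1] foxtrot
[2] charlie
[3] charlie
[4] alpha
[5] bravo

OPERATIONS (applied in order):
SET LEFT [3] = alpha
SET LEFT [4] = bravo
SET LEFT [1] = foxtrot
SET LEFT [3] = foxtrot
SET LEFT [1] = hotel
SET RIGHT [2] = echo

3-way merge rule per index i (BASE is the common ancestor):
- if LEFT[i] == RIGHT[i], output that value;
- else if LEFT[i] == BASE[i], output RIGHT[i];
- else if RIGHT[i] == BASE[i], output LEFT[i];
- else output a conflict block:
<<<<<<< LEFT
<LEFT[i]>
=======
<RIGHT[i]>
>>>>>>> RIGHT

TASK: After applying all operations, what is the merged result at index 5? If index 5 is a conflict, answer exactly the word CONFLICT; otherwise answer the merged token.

Final LEFT:  [golf, hotel, charlie, foxtrot, bravo, bravo]
Final RIGHT: [golf, foxtrot, echo, charlie, alpha, bravo]
i=0: L=golf R=golf -> agree -> golf
i=1: L=hotel, R=foxtrot=BASE -> take LEFT -> hotel
i=2: L=charlie=BASE, R=echo -> take RIGHT -> echo
i=3: L=foxtrot, R=charlie=BASE -> take LEFT -> foxtrot
i=4: L=bravo, R=alpha=BASE -> take LEFT -> bravo
i=5: L=bravo R=bravo -> agree -> bravo
Index 5 -> bravo

Answer: bravo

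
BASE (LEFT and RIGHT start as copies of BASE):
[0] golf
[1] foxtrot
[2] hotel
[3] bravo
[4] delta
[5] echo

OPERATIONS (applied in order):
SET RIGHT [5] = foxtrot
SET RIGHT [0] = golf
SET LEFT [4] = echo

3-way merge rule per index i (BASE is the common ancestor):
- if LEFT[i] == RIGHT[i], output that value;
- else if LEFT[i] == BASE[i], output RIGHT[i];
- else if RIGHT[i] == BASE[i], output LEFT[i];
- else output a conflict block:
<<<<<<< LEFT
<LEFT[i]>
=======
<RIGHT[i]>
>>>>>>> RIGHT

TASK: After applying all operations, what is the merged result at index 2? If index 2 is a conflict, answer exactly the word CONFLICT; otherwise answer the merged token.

Answer: hotel

Derivation:
Final LEFT:  [golf, foxtrot, hotel, bravo, echo, echo]
Final RIGHT: [golf, foxtrot, hotel, bravo, delta, foxtrot]
i=0: L=golf R=golf -> agree -> golf
i=1: L=foxtrot R=foxtrot -> agree -> foxtrot
i=2: L=hotel R=hotel -> agree -> hotel
i=3: L=bravo R=bravo -> agree -> bravo
i=4: L=echo, R=delta=BASE -> take LEFT -> echo
i=5: L=echo=BASE, R=foxtrot -> take RIGHT -> foxtrot
Index 2 -> hotel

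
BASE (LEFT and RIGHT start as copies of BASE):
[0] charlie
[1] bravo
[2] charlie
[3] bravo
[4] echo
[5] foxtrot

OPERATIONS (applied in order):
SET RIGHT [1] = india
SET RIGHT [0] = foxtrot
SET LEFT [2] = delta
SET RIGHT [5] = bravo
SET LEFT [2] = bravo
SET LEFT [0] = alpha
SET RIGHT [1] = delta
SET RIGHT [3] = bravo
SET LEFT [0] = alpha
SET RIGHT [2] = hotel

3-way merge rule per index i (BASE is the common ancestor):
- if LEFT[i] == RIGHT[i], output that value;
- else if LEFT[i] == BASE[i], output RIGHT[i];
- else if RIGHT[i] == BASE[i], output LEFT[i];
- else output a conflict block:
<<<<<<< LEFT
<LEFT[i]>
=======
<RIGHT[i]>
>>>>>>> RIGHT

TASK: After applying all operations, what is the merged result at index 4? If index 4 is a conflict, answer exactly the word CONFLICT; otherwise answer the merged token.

Answer: echo

Derivation:
Final LEFT:  [alpha, bravo, bravo, bravo, echo, foxtrot]
Final RIGHT: [foxtrot, delta, hotel, bravo, echo, bravo]
i=0: BASE=charlie L=alpha R=foxtrot all differ -> CONFLICT
i=1: L=bravo=BASE, R=delta -> take RIGHT -> delta
i=2: BASE=charlie L=bravo R=hotel all differ -> CONFLICT
i=3: L=bravo R=bravo -> agree -> bravo
i=4: L=echo R=echo -> agree -> echo
i=5: L=foxtrot=BASE, R=bravo -> take RIGHT -> bravo
Index 4 -> echo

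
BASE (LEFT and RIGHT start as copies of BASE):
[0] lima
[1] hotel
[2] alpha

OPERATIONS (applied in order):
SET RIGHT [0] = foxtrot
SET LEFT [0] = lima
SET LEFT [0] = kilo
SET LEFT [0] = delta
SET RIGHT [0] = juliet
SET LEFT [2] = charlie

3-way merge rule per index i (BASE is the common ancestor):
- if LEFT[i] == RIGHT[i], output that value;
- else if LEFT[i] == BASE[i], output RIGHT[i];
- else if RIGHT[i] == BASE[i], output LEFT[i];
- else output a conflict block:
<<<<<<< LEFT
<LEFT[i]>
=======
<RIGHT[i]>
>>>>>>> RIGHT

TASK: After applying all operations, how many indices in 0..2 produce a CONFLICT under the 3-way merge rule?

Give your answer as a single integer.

Final LEFT:  [delta, hotel, charlie]
Final RIGHT: [juliet, hotel, alpha]
i=0: BASE=lima L=delta R=juliet all differ -> CONFLICT
i=1: L=hotel R=hotel -> agree -> hotel
i=2: L=charlie, R=alpha=BASE -> take LEFT -> charlie
Conflict count: 1

Answer: 1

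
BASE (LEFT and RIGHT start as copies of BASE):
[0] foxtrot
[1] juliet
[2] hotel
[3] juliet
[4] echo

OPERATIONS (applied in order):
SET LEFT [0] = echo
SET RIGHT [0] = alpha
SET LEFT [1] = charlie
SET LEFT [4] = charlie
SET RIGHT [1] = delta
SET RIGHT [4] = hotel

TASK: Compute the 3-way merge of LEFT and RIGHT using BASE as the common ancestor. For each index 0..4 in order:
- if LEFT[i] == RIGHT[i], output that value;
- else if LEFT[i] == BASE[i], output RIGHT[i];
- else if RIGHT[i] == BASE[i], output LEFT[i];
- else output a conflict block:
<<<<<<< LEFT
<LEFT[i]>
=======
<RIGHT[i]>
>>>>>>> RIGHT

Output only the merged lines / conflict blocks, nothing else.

Final LEFT:  [echo, charlie, hotel, juliet, charlie]
Final RIGHT: [alpha, delta, hotel, juliet, hotel]
i=0: BASE=foxtrot L=echo R=alpha all differ -> CONFLICT
i=1: BASE=juliet L=charlie R=delta all differ -> CONFLICT
i=2: L=hotel R=hotel -> agree -> hotel
i=3: L=juliet R=juliet -> agree -> juliet
i=4: BASE=echo L=charlie R=hotel all differ -> CONFLICT

Answer: <<<<<<< LEFT
echo
=======
alpha
>>>>>>> RIGHT
<<<<<<< LEFT
charlie
=======
delta
>>>>>>> RIGHT
hotel
juliet
<<<<<<< LEFT
charlie
=======
hotel
>>>>>>> RIGHT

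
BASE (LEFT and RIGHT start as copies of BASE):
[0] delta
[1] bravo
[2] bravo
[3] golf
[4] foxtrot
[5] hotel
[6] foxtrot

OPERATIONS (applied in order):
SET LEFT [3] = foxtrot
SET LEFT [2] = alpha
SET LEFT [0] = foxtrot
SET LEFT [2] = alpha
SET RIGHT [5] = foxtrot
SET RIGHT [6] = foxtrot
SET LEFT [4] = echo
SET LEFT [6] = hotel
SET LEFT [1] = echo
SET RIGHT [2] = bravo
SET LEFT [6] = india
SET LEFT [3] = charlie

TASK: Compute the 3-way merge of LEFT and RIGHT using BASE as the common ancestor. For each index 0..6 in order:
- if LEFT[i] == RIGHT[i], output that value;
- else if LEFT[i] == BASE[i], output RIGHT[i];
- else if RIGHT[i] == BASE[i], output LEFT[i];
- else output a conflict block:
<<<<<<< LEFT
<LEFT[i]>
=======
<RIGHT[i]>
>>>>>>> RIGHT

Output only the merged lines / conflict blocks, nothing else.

Final LEFT:  [foxtrot, echo, alpha, charlie, echo, hotel, india]
Final RIGHT: [delta, bravo, bravo, golf, foxtrot, foxtrot, foxtrot]
i=0: L=foxtrot, R=delta=BASE -> take LEFT -> foxtrot
i=1: L=echo, R=bravo=BASE -> take LEFT -> echo
i=2: L=alpha, R=bravo=BASE -> take LEFT -> alpha
i=3: L=charlie, R=golf=BASE -> take LEFT -> charlie
i=4: L=echo, R=foxtrot=BASE -> take LEFT -> echo
i=5: L=hotel=BASE, R=foxtrot -> take RIGHT -> foxtrot
i=6: L=india, R=foxtrot=BASE -> take LEFT -> india

Answer: foxtrot
echo
alpha
charlie
echo
foxtrot
india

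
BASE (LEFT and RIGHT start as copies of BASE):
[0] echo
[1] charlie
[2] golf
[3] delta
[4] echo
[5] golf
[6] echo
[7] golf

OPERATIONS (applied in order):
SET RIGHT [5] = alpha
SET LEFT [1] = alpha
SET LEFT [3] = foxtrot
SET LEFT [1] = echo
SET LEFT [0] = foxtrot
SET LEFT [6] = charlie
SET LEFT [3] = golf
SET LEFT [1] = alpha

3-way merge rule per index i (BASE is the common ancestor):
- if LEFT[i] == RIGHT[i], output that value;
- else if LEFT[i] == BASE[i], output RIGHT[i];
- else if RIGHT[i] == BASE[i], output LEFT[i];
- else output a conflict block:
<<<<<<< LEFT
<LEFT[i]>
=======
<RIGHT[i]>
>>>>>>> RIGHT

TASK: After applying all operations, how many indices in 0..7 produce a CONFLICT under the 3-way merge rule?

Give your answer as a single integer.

Answer: 0

Derivation:
Final LEFT:  [foxtrot, alpha, golf, golf, echo, golf, charlie, golf]
Final RIGHT: [echo, charlie, golf, delta, echo, alpha, echo, golf]
i=0: L=foxtrot, R=echo=BASE -> take LEFT -> foxtrot
i=1: L=alpha, R=charlie=BASE -> take LEFT -> alpha
i=2: L=golf R=golf -> agree -> golf
i=3: L=golf, R=delta=BASE -> take LEFT -> golf
i=4: L=echo R=echo -> agree -> echo
i=5: L=golf=BASE, R=alpha -> take RIGHT -> alpha
i=6: L=charlie, R=echo=BASE -> take LEFT -> charlie
i=7: L=golf R=golf -> agree -> golf
Conflict count: 0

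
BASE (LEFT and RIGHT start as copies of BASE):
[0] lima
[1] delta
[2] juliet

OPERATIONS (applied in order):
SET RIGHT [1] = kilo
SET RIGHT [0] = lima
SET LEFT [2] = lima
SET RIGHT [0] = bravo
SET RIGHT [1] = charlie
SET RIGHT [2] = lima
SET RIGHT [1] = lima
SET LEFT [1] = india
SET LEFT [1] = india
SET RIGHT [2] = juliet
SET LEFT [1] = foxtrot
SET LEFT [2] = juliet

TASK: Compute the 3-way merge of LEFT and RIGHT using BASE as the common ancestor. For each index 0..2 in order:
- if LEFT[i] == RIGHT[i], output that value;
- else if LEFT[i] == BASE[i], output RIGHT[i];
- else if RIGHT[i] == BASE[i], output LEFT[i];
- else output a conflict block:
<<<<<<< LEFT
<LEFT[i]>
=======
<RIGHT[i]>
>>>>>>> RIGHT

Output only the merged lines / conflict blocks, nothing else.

Answer: bravo
<<<<<<< LEFT
foxtrot
=======
lima
>>>>>>> RIGHT
juliet

Derivation:
Final LEFT:  [lima, foxtrot, juliet]
Final RIGHT: [bravo, lima, juliet]
i=0: L=lima=BASE, R=bravo -> take RIGHT -> bravo
i=1: BASE=delta L=foxtrot R=lima all differ -> CONFLICT
i=2: L=juliet R=juliet -> agree -> juliet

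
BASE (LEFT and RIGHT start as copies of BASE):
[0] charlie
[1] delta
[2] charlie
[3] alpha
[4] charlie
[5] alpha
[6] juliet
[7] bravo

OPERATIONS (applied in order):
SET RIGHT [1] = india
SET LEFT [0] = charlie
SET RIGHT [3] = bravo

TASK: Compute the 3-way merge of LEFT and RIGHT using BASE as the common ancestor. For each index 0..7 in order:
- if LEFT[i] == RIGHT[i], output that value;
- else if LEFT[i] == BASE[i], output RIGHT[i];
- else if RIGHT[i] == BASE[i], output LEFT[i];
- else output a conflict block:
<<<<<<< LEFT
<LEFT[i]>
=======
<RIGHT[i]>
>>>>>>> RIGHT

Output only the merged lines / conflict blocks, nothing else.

Answer: charlie
india
charlie
bravo
charlie
alpha
juliet
bravo

Derivation:
Final LEFT:  [charlie, delta, charlie, alpha, charlie, alpha, juliet, bravo]
Final RIGHT: [charlie, india, charlie, bravo, charlie, alpha, juliet, bravo]
i=0: L=charlie R=charlie -> agree -> charlie
i=1: L=delta=BASE, R=india -> take RIGHT -> india
i=2: L=charlie R=charlie -> agree -> charlie
i=3: L=alpha=BASE, R=bravo -> take RIGHT -> bravo
i=4: L=charlie R=charlie -> agree -> charlie
i=5: L=alpha R=alpha -> agree -> alpha
i=6: L=juliet R=juliet -> agree -> juliet
i=7: L=bravo R=bravo -> agree -> bravo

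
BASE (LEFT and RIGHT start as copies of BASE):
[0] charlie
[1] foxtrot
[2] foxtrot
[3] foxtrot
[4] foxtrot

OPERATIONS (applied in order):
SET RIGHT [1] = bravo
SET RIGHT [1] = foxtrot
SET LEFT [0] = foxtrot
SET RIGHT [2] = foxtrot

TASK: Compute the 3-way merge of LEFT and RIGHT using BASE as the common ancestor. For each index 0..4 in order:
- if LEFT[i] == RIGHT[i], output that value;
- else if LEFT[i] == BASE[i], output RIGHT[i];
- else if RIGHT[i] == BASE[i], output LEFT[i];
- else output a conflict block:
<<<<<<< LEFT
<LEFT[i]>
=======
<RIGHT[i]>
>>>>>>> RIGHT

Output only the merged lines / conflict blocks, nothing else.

Answer: foxtrot
foxtrot
foxtrot
foxtrot
foxtrot

Derivation:
Final LEFT:  [foxtrot, foxtrot, foxtrot, foxtrot, foxtrot]
Final RIGHT: [charlie, foxtrot, foxtrot, foxtrot, foxtrot]
i=0: L=foxtrot, R=charlie=BASE -> take LEFT -> foxtrot
i=1: L=foxtrot R=foxtrot -> agree -> foxtrot
i=2: L=foxtrot R=foxtrot -> agree -> foxtrot
i=3: L=foxtrot R=foxtrot -> agree -> foxtrot
i=4: L=foxtrot R=foxtrot -> agree -> foxtrot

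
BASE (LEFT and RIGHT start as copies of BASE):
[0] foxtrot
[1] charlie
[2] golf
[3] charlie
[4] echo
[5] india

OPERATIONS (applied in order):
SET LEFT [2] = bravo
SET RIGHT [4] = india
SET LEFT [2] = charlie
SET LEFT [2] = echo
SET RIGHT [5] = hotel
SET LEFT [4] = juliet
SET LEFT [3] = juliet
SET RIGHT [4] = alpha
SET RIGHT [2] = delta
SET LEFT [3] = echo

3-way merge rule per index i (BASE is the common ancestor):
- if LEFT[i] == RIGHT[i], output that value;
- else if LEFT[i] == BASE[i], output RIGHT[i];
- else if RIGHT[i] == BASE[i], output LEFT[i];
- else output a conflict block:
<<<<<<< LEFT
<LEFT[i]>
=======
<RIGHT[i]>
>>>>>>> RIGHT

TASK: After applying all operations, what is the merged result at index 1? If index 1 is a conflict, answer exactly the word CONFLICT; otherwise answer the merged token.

Final LEFT:  [foxtrot, charlie, echo, echo, juliet, india]
Final RIGHT: [foxtrot, charlie, delta, charlie, alpha, hotel]
i=0: L=foxtrot R=foxtrot -> agree -> foxtrot
i=1: L=charlie R=charlie -> agree -> charlie
i=2: BASE=golf L=echo R=delta all differ -> CONFLICT
i=3: L=echo, R=charlie=BASE -> take LEFT -> echo
i=4: BASE=echo L=juliet R=alpha all differ -> CONFLICT
i=5: L=india=BASE, R=hotel -> take RIGHT -> hotel
Index 1 -> charlie

Answer: charlie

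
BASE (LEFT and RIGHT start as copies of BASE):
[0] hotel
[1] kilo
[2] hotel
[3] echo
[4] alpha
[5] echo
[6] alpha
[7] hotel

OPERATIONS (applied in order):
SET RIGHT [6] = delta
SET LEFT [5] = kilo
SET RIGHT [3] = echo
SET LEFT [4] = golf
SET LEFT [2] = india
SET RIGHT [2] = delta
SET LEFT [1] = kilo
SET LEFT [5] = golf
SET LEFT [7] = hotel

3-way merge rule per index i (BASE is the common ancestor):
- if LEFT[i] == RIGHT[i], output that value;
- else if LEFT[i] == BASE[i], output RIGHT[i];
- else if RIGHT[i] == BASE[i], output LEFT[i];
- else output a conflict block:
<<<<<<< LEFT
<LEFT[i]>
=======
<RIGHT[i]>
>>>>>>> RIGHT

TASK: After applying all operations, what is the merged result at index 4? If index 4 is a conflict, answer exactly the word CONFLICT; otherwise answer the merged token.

Final LEFT:  [hotel, kilo, india, echo, golf, golf, alpha, hotel]
Final RIGHT: [hotel, kilo, delta, echo, alpha, echo, delta, hotel]
i=0: L=hotel R=hotel -> agree -> hotel
i=1: L=kilo R=kilo -> agree -> kilo
i=2: BASE=hotel L=india R=delta all differ -> CONFLICT
i=3: L=echo R=echo -> agree -> echo
i=4: L=golf, R=alpha=BASE -> take LEFT -> golf
i=5: L=golf, R=echo=BASE -> take LEFT -> golf
i=6: L=alpha=BASE, R=delta -> take RIGHT -> delta
i=7: L=hotel R=hotel -> agree -> hotel
Index 4 -> golf

Answer: golf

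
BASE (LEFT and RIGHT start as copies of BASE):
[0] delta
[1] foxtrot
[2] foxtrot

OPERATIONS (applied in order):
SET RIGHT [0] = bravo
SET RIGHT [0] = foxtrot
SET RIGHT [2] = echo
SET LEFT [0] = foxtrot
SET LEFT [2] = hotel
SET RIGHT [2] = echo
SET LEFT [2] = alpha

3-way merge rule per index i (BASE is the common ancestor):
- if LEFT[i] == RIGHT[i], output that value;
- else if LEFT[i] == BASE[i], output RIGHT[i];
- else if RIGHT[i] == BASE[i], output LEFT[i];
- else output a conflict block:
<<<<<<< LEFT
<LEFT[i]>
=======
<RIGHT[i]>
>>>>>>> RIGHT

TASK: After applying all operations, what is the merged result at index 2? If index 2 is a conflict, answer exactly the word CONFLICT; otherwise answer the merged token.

Answer: CONFLICT

Derivation:
Final LEFT:  [foxtrot, foxtrot, alpha]
Final RIGHT: [foxtrot, foxtrot, echo]
i=0: L=foxtrot R=foxtrot -> agree -> foxtrot
i=1: L=foxtrot R=foxtrot -> agree -> foxtrot
i=2: BASE=foxtrot L=alpha R=echo all differ -> CONFLICT
Index 2 -> CONFLICT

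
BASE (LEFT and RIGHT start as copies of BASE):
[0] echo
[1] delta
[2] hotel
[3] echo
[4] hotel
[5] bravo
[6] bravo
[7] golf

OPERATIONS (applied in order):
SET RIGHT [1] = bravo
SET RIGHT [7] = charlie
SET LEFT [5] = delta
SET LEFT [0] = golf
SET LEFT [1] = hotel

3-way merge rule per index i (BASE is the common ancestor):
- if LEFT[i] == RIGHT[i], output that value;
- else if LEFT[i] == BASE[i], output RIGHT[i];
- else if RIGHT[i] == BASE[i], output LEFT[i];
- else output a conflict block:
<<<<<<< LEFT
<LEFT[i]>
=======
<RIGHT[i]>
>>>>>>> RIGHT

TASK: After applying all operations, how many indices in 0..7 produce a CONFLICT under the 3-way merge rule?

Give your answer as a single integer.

Answer: 1

Derivation:
Final LEFT:  [golf, hotel, hotel, echo, hotel, delta, bravo, golf]
Final RIGHT: [echo, bravo, hotel, echo, hotel, bravo, bravo, charlie]
i=0: L=golf, R=echo=BASE -> take LEFT -> golf
i=1: BASE=delta L=hotel R=bravo all differ -> CONFLICT
i=2: L=hotel R=hotel -> agree -> hotel
i=3: L=echo R=echo -> agree -> echo
i=4: L=hotel R=hotel -> agree -> hotel
i=5: L=delta, R=bravo=BASE -> take LEFT -> delta
i=6: L=bravo R=bravo -> agree -> bravo
i=7: L=golf=BASE, R=charlie -> take RIGHT -> charlie
Conflict count: 1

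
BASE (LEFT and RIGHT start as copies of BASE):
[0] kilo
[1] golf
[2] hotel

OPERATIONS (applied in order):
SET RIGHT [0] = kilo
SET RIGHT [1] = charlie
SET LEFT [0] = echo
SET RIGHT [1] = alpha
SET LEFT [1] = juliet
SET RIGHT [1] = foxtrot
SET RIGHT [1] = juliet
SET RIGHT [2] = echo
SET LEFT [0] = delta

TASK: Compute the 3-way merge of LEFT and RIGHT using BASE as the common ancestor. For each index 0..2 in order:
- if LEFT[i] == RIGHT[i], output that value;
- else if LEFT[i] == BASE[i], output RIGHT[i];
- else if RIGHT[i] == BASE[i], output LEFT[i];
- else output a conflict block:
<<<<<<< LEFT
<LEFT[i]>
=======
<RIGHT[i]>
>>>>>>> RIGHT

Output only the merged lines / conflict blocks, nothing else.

Final LEFT:  [delta, juliet, hotel]
Final RIGHT: [kilo, juliet, echo]
i=0: L=delta, R=kilo=BASE -> take LEFT -> delta
i=1: L=juliet R=juliet -> agree -> juliet
i=2: L=hotel=BASE, R=echo -> take RIGHT -> echo

Answer: delta
juliet
echo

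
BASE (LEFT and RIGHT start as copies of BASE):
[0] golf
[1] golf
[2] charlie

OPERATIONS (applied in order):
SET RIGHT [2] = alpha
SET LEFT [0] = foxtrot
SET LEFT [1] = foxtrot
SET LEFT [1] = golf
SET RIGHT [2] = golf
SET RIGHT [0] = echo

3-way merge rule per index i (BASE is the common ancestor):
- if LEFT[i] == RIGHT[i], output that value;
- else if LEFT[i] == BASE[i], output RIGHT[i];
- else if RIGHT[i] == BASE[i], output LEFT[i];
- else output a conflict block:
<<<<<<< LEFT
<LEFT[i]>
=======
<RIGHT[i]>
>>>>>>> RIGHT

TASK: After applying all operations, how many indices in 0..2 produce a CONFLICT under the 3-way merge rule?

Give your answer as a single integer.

Final LEFT:  [foxtrot, golf, charlie]
Final RIGHT: [echo, golf, golf]
i=0: BASE=golf L=foxtrot R=echo all differ -> CONFLICT
i=1: L=golf R=golf -> agree -> golf
i=2: L=charlie=BASE, R=golf -> take RIGHT -> golf
Conflict count: 1

Answer: 1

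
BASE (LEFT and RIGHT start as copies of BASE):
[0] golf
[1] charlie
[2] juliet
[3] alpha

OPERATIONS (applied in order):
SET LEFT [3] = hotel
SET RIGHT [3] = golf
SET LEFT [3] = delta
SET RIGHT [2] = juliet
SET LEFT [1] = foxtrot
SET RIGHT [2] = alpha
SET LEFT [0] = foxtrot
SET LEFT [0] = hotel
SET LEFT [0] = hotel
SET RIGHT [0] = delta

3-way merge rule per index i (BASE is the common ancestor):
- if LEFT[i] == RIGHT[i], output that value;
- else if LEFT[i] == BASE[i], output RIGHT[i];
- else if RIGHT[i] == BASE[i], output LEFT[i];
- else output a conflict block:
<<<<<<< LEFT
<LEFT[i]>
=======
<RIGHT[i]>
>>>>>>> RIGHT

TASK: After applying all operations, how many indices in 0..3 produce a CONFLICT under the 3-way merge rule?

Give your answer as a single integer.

Final LEFT:  [hotel, foxtrot, juliet, delta]
Final RIGHT: [delta, charlie, alpha, golf]
i=0: BASE=golf L=hotel R=delta all differ -> CONFLICT
i=1: L=foxtrot, R=charlie=BASE -> take LEFT -> foxtrot
i=2: L=juliet=BASE, R=alpha -> take RIGHT -> alpha
i=3: BASE=alpha L=delta R=golf all differ -> CONFLICT
Conflict count: 2

Answer: 2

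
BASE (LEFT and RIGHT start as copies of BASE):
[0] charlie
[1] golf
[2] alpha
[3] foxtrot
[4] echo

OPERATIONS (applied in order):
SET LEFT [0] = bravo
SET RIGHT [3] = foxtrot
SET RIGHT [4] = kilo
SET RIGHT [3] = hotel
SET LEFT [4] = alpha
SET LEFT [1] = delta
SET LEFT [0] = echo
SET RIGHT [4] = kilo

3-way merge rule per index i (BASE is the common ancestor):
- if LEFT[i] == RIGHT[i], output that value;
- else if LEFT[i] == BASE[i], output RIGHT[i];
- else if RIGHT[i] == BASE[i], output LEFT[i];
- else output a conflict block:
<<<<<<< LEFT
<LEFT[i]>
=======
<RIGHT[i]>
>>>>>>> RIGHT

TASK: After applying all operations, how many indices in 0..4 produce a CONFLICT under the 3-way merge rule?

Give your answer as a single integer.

Answer: 1

Derivation:
Final LEFT:  [echo, delta, alpha, foxtrot, alpha]
Final RIGHT: [charlie, golf, alpha, hotel, kilo]
i=0: L=echo, R=charlie=BASE -> take LEFT -> echo
i=1: L=delta, R=golf=BASE -> take LEFT -> delta
i=2: L=alpha R=alpha -> agree -> alpha
i=3: L=foxtrot=BASE, R=hotel -> take RIGHT -> hotel
i=4: BASE=echo L=alpha R=kilo all differ -> CONFLICT
Conflict count: 1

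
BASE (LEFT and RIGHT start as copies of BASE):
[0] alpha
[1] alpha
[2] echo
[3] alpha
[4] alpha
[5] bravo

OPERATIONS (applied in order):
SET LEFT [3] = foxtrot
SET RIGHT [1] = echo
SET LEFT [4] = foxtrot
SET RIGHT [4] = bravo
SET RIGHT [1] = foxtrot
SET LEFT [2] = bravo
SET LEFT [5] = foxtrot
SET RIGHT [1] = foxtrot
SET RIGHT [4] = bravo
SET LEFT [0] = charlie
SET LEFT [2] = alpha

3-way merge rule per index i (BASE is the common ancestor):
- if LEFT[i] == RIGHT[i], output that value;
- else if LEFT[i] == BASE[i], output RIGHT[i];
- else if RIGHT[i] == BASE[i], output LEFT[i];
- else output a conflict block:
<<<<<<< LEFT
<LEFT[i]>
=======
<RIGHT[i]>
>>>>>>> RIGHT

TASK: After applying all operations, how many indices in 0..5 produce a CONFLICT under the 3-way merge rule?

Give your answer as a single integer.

Answer: 1

Derivation:
Final LEFT:  [charlie, alpha, alpha, foxtrot, foxtrot, foxtrot]
Final RIGHT: [alpha, foxtrot, echo, alpha, bravo, bravo]
i=0: L=charlie, R=alpha=BASE -> take LEFT -> charlie
i=1: L=alpha=BASE, R=foxtrot -> take RIGHT -> foxtrot
i=2: L=alpha, R=echo=BASE -> take LEFT -> alpha
i=3: L=foxtrot, R=alpha=BASE -> take LEFT -> foxtrot
i=4: BASE=alpha L=foxtrot R=bravo all differ -> CONFLICT
i=5: L=foxtrot, R=bravo=BASE -> take LEFT -> foxtrot
Conflict count: 1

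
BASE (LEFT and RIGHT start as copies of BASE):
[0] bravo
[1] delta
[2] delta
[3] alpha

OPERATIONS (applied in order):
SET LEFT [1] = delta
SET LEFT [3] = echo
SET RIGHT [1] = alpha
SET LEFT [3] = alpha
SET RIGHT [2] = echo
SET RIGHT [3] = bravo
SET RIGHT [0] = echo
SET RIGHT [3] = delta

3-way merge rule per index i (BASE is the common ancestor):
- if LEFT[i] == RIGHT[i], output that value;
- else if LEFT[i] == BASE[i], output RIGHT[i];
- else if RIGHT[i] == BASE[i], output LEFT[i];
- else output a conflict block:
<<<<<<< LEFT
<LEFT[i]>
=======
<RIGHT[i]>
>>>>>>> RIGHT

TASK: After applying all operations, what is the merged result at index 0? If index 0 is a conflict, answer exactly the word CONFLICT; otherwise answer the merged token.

Answer: echo

Derivation:
Final LEFT:  [bravo, delta, delta, alpha]
Final RIGHT: [echo, alpha, echo, delta]
i=0: L=bravo=BASE, R=echo -> take RIGHT -> echo
i=1: L=delta=BASE, R=alpha -> take RIGHT -> alpha
i=2: L=delta=BASE, R=echo -> take RIGHT -> echo
i=3: L=alpha=BASE, R=delta -> take RIGHT -> delta
Index 0 -> echo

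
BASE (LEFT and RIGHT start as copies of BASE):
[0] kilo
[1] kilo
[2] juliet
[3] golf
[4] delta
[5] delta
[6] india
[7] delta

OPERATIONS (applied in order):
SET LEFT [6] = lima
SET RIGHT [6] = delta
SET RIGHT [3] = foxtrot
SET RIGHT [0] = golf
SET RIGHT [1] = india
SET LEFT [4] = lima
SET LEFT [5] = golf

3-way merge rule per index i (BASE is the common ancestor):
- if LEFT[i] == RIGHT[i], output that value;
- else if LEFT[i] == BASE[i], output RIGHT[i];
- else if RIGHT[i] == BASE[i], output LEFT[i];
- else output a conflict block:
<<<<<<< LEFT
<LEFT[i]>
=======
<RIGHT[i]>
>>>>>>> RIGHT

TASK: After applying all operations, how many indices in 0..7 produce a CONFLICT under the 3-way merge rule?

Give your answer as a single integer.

Answer: 1

Derivation:
Final LEFT:  [kilo, kilo, juliet, golf, lima, golf, lima, delta]
Final RIGHT: [golf, india, juliet, foxtrot, delta, delta, delta, delta]
i=0: L=kilo=BASE, R=golf -> take RIGHT -> golf
i=1: L=kilo=BASE, R=india -> take RIGHT -> india
i=2: L=juliet R=juliet -> agree -> juliet
i=3: L=golf=BASE, R=foxtrot -> take RIGHT -> foxtrot
i=4: L=lima, R=delta=BASE -> take LEFT -> lima
i=5: L=golf, R=delta=BASE -> take LEFT -> golf
i=6: BASE=india L=lima R=delta all differ -> CONFLICT
i=7: L=delta R=delta -> agree -> delta
Conflict count: 1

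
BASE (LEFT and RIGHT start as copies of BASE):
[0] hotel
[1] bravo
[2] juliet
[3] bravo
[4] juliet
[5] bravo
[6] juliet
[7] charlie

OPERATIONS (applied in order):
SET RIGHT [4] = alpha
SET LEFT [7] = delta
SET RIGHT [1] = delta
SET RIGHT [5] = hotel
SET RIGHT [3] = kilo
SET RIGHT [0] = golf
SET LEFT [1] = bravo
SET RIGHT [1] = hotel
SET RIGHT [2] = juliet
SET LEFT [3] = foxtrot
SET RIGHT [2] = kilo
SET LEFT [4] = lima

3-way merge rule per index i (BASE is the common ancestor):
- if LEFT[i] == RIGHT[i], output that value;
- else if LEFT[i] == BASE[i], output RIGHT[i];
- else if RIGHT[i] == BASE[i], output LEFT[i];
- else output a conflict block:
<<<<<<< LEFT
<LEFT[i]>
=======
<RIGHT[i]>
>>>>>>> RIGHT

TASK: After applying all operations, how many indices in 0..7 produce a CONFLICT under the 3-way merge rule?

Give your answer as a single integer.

Final LEFT:  [hotel, bravo, juliet, foxtrot, lima, bravo, juliet, delta]
Final RIGHT: [golf, hotel, kilo, kilo, alpha, hotel, juliet, charlie]
i=0: L=hotel=BASE, R=golf -> take RIGHT -> golf
i=1: L=bravo=BASE, R=hotel -> take RIGHT -> hotel
i=2: L=juliet=BASE, R=kilo -> take RIGHT -> kilo
i=3: BASE=bravo L=foxtrot R=kilo all differ -> CONFLICT
i=4: BASE=juliet L=lima R=alpha all differ -> CONFLICT
i=5: L=bravo=BASE, R=hotel -> take RIGHT -> hotel
i=6: L=juliet R=juliet -> agree -> juliet
i=7: L=delta, R=charlie=BASE -> take LEFT -> delta
Conflict count: 2

Answer: 2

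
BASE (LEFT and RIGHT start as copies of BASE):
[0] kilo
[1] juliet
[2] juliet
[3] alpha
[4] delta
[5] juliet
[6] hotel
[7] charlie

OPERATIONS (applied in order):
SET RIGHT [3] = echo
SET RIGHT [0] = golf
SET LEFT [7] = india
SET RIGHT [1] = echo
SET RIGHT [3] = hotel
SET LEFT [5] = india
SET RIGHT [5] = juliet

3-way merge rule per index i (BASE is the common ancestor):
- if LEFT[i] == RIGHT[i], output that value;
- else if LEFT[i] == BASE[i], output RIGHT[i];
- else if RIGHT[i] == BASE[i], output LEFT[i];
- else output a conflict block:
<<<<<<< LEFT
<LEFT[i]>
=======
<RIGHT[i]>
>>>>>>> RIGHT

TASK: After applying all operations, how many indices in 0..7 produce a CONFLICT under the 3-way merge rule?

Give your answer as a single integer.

Answer: 0

Derivation:
Final LEFT:  [kilo, juliet, juliet, alpha, delta, india, hotel, india]
Final RIGHT: [golf, echo, juliet, hotel, delta, juliet, hotel, charlie]
i=0: L=kilo=BASE, R=golf -> take RIGHT -> golf
i=1: L=juliet=BASE, R=echo -> take RIGHT -> echo
i=2: L=juliet R=juliet -> agree -> juliet
i=3: L=alpha=BASE, R=hotel -> take RIGHT -> hotel
i=4: L=delta R=delta -> agree -> delta
i=5: L=india, R=juliet=BASE -> take LEFT -> india
i=6: L=hotel R=hotel -> agree -> hotel
i=7: L=india, R=charlie=BASE -> take LEFT -> india
Conflict count: 0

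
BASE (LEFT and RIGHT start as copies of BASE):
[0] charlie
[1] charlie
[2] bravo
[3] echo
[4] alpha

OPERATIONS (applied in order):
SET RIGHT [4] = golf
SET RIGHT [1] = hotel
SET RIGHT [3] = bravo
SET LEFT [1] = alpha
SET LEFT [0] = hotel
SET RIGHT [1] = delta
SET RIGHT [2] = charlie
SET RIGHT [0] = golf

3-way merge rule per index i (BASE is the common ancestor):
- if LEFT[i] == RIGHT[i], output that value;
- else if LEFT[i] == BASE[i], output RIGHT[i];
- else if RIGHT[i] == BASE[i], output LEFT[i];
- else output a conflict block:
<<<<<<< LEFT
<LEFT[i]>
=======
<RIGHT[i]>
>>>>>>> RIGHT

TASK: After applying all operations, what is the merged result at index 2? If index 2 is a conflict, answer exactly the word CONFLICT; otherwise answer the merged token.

Answer: charlie

Derivation:
Final LEFT:  [hotel, alpha, bravo, echo, alpha]
Final RIGHT: [golf, delta, charlie, bravo, golf]
i=0: BASE=charlie L=hotel R=golf all differ -> CONFLICT
i=1: BASE=charlie L=alpha R=delta all differ -> CONFLICT
i=2: L=bravo=BASE, R=charlie -> take RIGHT -> charlie
i=3: L=echo=BASE, R=bravo -> take RIGHT -> bravo
i=4: L=alpha=BASE, R=golf -> take RIGHT -> golf
Index 2 -> charlie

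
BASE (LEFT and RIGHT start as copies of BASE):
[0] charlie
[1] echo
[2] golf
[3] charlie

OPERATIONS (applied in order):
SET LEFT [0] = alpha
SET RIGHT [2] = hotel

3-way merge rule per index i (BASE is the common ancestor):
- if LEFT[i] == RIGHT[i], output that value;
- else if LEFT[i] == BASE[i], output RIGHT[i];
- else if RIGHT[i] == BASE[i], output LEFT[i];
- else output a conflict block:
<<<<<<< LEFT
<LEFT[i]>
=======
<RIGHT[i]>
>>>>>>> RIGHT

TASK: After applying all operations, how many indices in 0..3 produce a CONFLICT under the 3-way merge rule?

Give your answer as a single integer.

Final LEFT:  [alpha, echo, golf, charlie]
Final RIGHT: [charlie, echo, hotel, charlie]
i=0: L=alpha, R=charlie=BASE -> take LEFT -> alpha
i=1: L=echo R=echo -> agree -> echo
i=2: L=golf=BASE, R=hotel -> take RIGHT -> hotel
i=3: L=charlie R=charlie -> agree -> charlie
Conflict count: 0

Answer: 0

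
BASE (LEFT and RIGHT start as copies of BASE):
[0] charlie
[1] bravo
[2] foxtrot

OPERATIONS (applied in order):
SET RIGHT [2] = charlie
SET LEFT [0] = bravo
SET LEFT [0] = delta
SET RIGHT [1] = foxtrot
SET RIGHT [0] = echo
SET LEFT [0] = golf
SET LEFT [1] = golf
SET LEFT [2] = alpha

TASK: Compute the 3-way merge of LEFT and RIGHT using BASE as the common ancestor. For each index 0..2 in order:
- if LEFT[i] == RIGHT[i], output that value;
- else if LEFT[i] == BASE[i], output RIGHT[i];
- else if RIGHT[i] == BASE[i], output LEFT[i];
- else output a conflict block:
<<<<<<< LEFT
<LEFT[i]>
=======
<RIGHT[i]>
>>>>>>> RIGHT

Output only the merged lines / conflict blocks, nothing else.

Answer: <<<<<<< LEFT
golf
=======
echo
>>>>>>> RIGHT
<<<<<<< LEFT
golf
=======
foxtrot
>>>>>>> RIGHT
<<<<<<< LEFT
alpha
=======
charlie
>>>>>>> RIGHT

Derivation:
Final LEFT:  [golf, golf, alpha]
Final RIGHT: [echo, foxtrot, charlie]
i=0: BASE=charlie L=golf R=echo all differ -> CONFLICT
i=1: BASE=bravo L=golf R=foxtrot all differ -> CONFLICT
i=2: BASE=foxtrot L=alpha R=charlie all differ -> CONFLICT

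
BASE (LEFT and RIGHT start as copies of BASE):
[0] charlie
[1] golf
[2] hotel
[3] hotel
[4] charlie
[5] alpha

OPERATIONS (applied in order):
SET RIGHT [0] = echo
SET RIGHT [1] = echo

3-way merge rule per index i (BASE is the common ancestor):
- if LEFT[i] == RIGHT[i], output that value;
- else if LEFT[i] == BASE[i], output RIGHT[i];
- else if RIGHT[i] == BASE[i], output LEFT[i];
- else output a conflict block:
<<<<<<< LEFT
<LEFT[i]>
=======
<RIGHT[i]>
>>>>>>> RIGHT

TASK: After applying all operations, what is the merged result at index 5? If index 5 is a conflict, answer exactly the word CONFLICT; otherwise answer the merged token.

Final LEFT:  [charlie, golf, hotel, hotel, charlie, alpha]
Final RIGHT: [echo, echo, hotel, hotel, charlie, alpha]
i=0: L=charlie=BASE, R=echo -> take RIGHT -> echo
i=1: L=golf=BASE, R=echo -> take RIGHT -> echo
i=2: L=hotel R=hotel -> agree -> hotel
i=3: L=hotel R=hotel -> agree -> hotel
i=4: L=charlie R=charlie -> agree -> charlie
i=5: L=alpha R=alpha -> agree -> alpha
Index 5 -> alpha

Answer: alpha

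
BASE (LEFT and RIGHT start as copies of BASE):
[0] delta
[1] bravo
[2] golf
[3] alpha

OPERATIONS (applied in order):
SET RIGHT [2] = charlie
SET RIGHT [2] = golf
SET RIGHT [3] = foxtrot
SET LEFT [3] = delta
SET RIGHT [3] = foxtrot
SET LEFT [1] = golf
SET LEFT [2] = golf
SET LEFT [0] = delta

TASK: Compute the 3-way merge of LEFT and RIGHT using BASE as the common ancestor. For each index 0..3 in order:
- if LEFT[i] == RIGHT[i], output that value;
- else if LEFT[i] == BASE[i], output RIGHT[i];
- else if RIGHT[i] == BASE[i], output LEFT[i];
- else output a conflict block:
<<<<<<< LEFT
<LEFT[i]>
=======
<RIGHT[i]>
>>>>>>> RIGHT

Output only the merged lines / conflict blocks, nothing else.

Final LEFT:  [delta, golf, golf, delta]
Final RIGHT: [delta, bravo, golf, foxtrot]
i=0: L=delta R=delta -> agree -> delta
i=1: L=golf, R=bravo=BASE -> take LEFT -> golf
i=2: L=golf R=golf -> agree -> golf
i=3: BASE=alpha L=delta R=foxtrot all differ -> CONFLICT

Answer: delta
golf
golf
<<<<<<< LEFT
delta
=======
foxtrot
>>>>>>> RIGHT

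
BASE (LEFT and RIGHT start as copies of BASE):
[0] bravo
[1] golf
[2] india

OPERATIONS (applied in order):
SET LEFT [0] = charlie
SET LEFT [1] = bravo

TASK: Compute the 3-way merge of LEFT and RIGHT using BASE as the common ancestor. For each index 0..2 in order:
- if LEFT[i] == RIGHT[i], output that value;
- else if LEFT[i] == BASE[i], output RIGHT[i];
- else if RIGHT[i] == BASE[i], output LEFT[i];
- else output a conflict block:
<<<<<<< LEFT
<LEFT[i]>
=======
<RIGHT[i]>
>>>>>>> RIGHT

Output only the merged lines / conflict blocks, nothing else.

Answer: charlie
bravo
india

Derivation:
Final LEFT:  [charlie, bravo, india]
Final RIGHT: [bravo, golf, india]
i=0: L=charlie, R=bravo=BASE -> take LEFT -> charlie
i=1: L=bravo, R=golf=BASE -> take LEFT -> bravo
i=2: L=india R=india -> agree -> india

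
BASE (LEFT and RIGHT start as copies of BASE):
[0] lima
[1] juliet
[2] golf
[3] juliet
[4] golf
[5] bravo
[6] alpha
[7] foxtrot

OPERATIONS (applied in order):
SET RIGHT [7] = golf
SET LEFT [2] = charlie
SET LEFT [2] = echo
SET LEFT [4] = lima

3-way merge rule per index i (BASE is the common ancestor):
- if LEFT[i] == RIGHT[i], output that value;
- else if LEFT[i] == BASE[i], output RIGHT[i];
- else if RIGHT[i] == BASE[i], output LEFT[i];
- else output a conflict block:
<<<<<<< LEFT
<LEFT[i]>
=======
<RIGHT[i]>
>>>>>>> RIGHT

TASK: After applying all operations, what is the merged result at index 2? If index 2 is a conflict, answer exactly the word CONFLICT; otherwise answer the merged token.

Answer: echo

Derivation:
Final LEFT:  [lima, juliet, echo, juliet, lima, bravo, alpha, foxtrot]
Final RIGHT: [lima, juliet, golf, juliet, golf, bravo, alpha, golf]
i=0: L=lima R=lima -> agree -> lima
i=1: L=juliet R=juliet -> agree -> juliet
i=2: L=echo, R=golf=BASE -> take LEFT -> echo
i=3: L=juliet R=juliet -> agree -> juliet
i=4: L=lima, R=golf=BASE -> take LEFT -> lima
i=5: L=bravo R=bravo -> agree -> bravo
i=6: L=alpha R=alpha -> agree -> alpha
i=7: L=foxtrot=BASE, R=golf -> take RIGHT -> golf
Index 2 -> echo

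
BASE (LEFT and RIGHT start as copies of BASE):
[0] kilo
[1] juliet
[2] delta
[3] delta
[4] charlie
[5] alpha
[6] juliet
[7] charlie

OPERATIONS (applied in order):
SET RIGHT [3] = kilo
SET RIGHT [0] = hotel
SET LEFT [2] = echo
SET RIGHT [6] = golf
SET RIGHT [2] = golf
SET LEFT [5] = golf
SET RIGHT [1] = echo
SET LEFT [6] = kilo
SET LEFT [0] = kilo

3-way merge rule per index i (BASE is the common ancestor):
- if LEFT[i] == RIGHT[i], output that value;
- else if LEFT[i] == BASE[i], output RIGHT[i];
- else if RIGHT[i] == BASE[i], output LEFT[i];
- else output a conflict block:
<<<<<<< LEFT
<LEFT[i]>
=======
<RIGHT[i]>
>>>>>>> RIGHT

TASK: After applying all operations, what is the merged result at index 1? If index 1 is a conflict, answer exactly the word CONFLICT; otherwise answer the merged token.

Answer: echo

Derivation:
Final LEFT:  [kilo, juliet, echo, delta, charlie, golf, kilo, charlie]
Final RIGHT: [hotel, echo, golf, kilo, charlie, alpha, golf, charlie]
i=0: L=kilo=BASE, R=hotel -> take RIGHT -> hotel
i=1: L=juliet=BASE, R=echo -> take RIGHT -> echo
i=2: BASE=delta L=echo R=golf all differ -> CONFLICT
i=3: L=delta=BASE, R=kilo -> take RIGHT -> kilo
i=4: L=charlie R=charlie -> agree -> charlie
i=5: L=golf, R=alpha=BASE -> take LEFT -> golf
i=6: BASE=juliet L=kilo R=golf all differ -> CONFLICT
i=7: L=charlie R=charlie -> agree -> charlie
Index 1 -> echo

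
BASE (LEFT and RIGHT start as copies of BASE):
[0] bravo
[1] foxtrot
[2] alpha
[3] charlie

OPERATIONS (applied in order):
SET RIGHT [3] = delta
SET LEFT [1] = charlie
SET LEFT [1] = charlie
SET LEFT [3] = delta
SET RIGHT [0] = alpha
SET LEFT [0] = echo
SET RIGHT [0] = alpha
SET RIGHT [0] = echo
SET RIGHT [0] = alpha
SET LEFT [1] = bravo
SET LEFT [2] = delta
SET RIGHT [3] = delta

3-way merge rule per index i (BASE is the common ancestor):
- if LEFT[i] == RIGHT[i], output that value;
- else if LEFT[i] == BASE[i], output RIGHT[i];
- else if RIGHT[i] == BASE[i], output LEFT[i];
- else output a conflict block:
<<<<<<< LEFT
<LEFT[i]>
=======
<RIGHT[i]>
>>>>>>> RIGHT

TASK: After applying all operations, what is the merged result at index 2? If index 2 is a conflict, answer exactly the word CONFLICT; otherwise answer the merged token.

Final LEFT:  [echo, bravo, delta, delta]
Final RIGHT: [alpha, foxtrot, alpha, delta]
i=0: BASE=bravo L=echo R=alpha all differ -> CONFLICT
i=1: L=bravo, R=foxtrot=BASE -> take LEFT -> bravo
i=2: L=delta, R=alpha=BASE -> take LEFT -> delta
i=3: L=delta R=delta -> agree -> delta
Index 2 -> delta

Answer: delta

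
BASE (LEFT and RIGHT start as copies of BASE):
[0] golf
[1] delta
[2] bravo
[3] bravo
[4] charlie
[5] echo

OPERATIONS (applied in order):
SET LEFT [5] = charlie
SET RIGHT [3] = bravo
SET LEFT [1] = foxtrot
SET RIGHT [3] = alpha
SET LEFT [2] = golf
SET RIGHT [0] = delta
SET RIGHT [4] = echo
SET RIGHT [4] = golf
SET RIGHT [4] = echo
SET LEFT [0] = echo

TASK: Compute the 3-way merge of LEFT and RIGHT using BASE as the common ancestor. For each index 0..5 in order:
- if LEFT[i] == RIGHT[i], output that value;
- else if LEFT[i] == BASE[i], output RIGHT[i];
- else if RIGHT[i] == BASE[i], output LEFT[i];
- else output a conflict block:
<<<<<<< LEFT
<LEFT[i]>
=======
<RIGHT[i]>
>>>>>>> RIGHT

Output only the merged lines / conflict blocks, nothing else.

Final LEFT:  [echo, foxtrot, golf, bravo, charlie, charlie]
Final RIGHT: [delta, delta, bravo, alpha, echo, echo]
i=0: BASE=golf L=echo R=delta all differ -> CONFLICT
i=1: L=foxtrot, R=delta=BASE -> take LEFT -> foxtrot
i=2: L=golf, R=bravo=BASE -> take LEFT -> golf
i=3: L=bravo=BASE, R=alpha -> take RIGHT -> alpha
i=4: L=charlie=BASE, R=echo -> take RIGHT -> echo
i=5: L=charlie, R=echo=BASE -> take LEFT -> charlie

Answer: <<<<<<< LEFT
echo
=======
delta
>>>>>>> RIGHT
foxtrot
golf
alpha
echo
charlie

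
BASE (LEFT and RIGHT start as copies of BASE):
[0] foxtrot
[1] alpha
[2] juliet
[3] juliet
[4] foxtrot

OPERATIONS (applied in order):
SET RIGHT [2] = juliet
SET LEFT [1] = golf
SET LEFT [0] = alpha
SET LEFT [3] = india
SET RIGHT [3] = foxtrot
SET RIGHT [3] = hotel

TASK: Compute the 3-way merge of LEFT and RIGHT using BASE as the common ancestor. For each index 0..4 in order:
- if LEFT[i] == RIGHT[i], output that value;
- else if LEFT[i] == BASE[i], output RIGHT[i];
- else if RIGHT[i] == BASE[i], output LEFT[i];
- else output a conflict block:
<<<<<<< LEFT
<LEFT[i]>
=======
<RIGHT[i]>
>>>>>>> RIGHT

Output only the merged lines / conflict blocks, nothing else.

Answer: alpha
golf
juliet
<<<<<<< LEFT
india
=======
hotel
>>>>>>> RIGHT
foxtrot

Derivation:
Final LEFT:  [alpha, golf, juliet, india, foxtrot]
Final RIGHT: [foxtrot, alpha, juliet, hotel, foxtrot]
i=0: L=alpha, R=foxtrot=BASE -> take LEFT -> alpha
i=1: L=golf, R=alpha=BASE -> take LEFT -> golf
i=2: L=juliet R=juliet -> agree -> juliet
i=3: BASE=juliet L=india R=hotel all differ -> CONFLICT
i=4: L=foxtrot R=foxtrot -> agree -> foxtrot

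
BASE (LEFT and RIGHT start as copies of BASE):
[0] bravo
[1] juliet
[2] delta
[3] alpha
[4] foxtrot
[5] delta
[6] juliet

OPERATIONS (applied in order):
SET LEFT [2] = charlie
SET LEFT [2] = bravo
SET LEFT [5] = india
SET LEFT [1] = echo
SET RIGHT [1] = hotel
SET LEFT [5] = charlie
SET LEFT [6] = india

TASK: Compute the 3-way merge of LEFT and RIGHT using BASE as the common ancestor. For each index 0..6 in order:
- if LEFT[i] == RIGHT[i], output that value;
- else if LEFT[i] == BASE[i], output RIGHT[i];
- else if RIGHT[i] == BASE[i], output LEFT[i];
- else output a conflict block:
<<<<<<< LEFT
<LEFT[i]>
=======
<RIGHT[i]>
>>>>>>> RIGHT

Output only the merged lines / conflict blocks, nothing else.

Final LEFT:  [bravo, echo, bravo, alpha, foxtrot, charlie, india]
Final RIGHT: [bravo, hotel, delta, alpha, foxtrot, delta, juliet]
i=0: L=bravo R=bravo -> agree -> bravo
i=1: BASE=juliet L=echo R=hotel all differ -> CONFLICT
i=2: L=bravo, R=delta=BASE -> take LEFT -> bravo
i=3: L=alpha R=alpha -> agree -> alpha
i=4: L=foxtrot R=foxtrot -> agree -> foxtrot
i=5: L=charlie, R=delta=BASE -> take LEFT -> charlie
i=6: L=india, R=juliet=BASE -> take LEFT -> india

Answer: bravo
<<<<<<< LEFT
echo
=======
hotel
>>>>>>> RIGHT
bravo
alpha
foxtrot
charlie
india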